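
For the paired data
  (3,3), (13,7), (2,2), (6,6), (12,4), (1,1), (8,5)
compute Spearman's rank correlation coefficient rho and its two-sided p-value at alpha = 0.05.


Step 1: Rank x and y separately (midranks; no ties here).
rank(x): 3->3, 13->7, 2->2, 6->4, 12->6, 1->1, 8->5
rank(y): 3->3, 7->7, 2->2, 6->6, 4->4, 1->1, 5->5
Step 2: d_i = R_x(i) - R_y(i); compute d_i^2.
  (3-3)^2=0, (7-7)^2=0, (2-2)^2=0, (4-6)^2=4, (6-4)^2=4, (1-1)^2=0, (5-5)^2=0
sum(d^2) = 8.
Step 3: rho = 1 - 6*8 / (7*(7^2 - 1)) = 1 - 48/336 = 0.857143.
Step 4: Under H0, t = rho * sqrt((n-2)/(1-rho^2)) = 3.7210 ~ t(5).
Step 5: Two-sided p-value from the t-distribution with 5 df = 0.013697.
Step 6: alpha = 0.05. reject H0.

rho = 0.8571, p = 0.013697, reject H0 at alpha = 0.05.


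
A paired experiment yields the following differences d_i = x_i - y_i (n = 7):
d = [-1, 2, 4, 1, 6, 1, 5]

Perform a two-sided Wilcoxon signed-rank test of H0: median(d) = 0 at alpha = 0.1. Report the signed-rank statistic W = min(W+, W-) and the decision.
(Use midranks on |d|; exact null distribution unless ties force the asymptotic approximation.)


Step 1: Drop any zero differences (none here) and take |d_i|.
|d| = [1, 2, 4, 1, 6, 1, 5]
Step 2: Midrank |d_i| (ties get averaged ranks).
ranks: |1|->2, |2|->4, |4|->5, |1|->2, |6|->7, |1|->2, |5|->6
Step 3: Attach original signs; sum ranks with positive sign and with negative sign.
W+ = 4 + 5 + 2 + 7 + 2 + 6 = 26
W- = 2 = 2
(Check: W+ + W- = 28 should equal n(n+1)/2 = 28.)
Step 4: Test statistic W = min(W+, W-) = 2.
Step 5: Ties in |d|, so use the tie-corrected normal approximation.
        E[W] = n(n+1)/4 = 7*8/4 = 14.
        Tie groups: |d|=1 (t=3); sum(t^3 - t) = 24.
        Var[W] = n(n+1)(2n+1)/24 - sum(t^3-t)/48 = 840/24 - 24/48 = 34.5.
        z = (W - E[W]) / sqrt(Var[W]) = (2 - 14) / 5.8737 = -2.0430.
        Two-sided p = 2*Phi(z) = 0.041051.
Step 6: alpha = 0.1. reject H0.

W+ = 26, W- = 2, W = min = 2, p = 0.041051, reject H0.


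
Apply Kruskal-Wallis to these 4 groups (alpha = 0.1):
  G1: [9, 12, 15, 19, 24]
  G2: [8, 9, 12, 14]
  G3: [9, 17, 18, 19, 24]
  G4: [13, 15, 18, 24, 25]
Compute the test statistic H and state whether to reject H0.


Step 1: Combine all N = 19 observations and assign midranks.
sorted (value, group, rank): (8,G2,1), (9,G1,3), (9,G2,3), (9,G3,3), (12,G1,5.5), (12,G2,5.5), (13,G4,7), (14,G2,8), (15,G1,9.5), (15,G4,9.5), (17,G3,11), (18,G3,12.5), (18,G4,12.5), (19,G1,14.5), (19,G3,14.5), (24,G1,17), (24,G3,17), (24,G4,17), (25,G4,19)
Step 2: Sum ranks within each group.
R_1 = 49.5 (n_1 = 5)
R_2 = 17.5 (n_2 = 4)
R_3 = 58 (n_3 = 5)
R_4 = 65 (n_4 = 5)
Step 3: H = 12/(N(N+1)) * sum(R_i^2/n_i) - 3(N+1)
     = 12/(19*20) * (49.5^2/5 + 17.5^2/4 + 58^2/5 + 65^2/5) - 3*20
     = 0.031579 * 2084.41 - 60
     = 5.823553.
Step 4: Ties present; correction factor C = 1 - 72/(19^3 - 19) = 0.989474. Corrected H = 5.823553 / 0.989474 = 5.885505.
Step 5: Under H0, H ~ chi^2(3); p-value = 0.117315.
Step 6: alpha = 0.1. fail to reject H0.

H = 5.8855, df = 3, p = 0.117315, fail to reject H0.


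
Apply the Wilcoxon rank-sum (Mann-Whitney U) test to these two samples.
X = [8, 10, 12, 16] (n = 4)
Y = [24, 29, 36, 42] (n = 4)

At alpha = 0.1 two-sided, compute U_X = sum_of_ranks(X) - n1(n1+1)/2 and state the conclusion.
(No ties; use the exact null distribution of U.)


Step 1: Combine and sort all 8 observations; assign midranks.
sorted (value, group): (8,X), (10,X), (12,X), (16,X), (24,Y), (29,Y), (36,Y), (42,Y)
ranks: 8->1, 10->2, 12->3, 16->4, 24->5, 29->6, 36->7, 42->8
Step 2: Rank sum for X: R1 = 1 + 2 + 3 + 4 = 10.
Step 3: U_X = R1 - n1(n1+1)/2 = 10 - 4*5/2 = 10 - 10 = 0.
       U_Y = n1*n2 - U_X = 16 - 0 = 16.
Step 4: No ties, so the exact null distribution of U (based on enumerating the C(8,4) = 70 equally likely rank assignments) gives the two-sided p-value.
Step 5: p-value = 0.028571; compare to alpha = 0.1. reject H0.

U_X = 0, p = 0.028571, reject H0 at alpha = 0.1.


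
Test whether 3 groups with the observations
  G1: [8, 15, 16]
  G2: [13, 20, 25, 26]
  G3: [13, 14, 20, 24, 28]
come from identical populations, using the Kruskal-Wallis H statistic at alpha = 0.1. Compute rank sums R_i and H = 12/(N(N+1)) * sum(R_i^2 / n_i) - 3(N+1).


Step 1: Combine all N = 12 observations and assign midranks.
sorted (value, group, rank): (8,G1,1), (13,G2,2.5), (13,G3,2.5), (14,G3,4), (15,G1,5), (16,G1,6), (20,G2,7.5), (20,G3,7.5), (24,G3,9), (25,G2,10), (26,G2,11), (28,G3,12)
Step 2: Sum ranks within each group.
R_1 = 12 (n_1 = 3)
R_2 = 31 (n_2 = 4)
R_3 = 35 (n_3 = 5)
Step 3: H = 12/(N(N+1)) * sum(R_i^2/n_i) - 3(N+1)
     = 12/(12*13) * (12^2/3 + 31^2/4 + 35^2/5) - 3*13
     = 0.076923 * 533.25 - 39
     = 2.019231.
Step 4: Ties present; correction factor C = 1 - 12/(12^3 - 12) = 0.993007. Corrected H = 2.019231 / 0.993007 = 2.033451.
Step 5: Under H0, H ~ chi^2(2); p-value = 0.361778.
Step 6: alpha = 0.1. fail to reject H0.

H = 2.0335, df = 2, p = 0.361778, fail to reject H0.


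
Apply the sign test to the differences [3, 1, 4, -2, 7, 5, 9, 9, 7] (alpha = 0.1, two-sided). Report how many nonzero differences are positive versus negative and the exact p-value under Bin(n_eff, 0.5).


Step 1: Discard zero differences. Original n = 9; n_eff = number of nonzero differences = 9.
Nonzero differences (with sign): +3, +1, +4, -2, +7, +5, +9, +9, +7
Step 2: Count signs: positive = 8, negative = 1.
Step 3: Under H0: P(positive) = 0.5, so the number of positives S ~ Bin(9, 0.5).
Step 4: Two-sided exact p-value = sum of Bin(9,0.5) probabilities at or below the observed probability = 0.039062.
Step 5: alpha = 0.1. reject H0.

n_eff = 9, pos = 8, neg = 1, p = 0.039062, reject H0.


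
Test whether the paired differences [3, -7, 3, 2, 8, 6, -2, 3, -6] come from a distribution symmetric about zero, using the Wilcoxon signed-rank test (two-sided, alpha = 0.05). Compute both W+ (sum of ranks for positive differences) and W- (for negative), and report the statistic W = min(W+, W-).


Step 1: Drop any zero differences (none here) and take |d_i|.
|d| = [3, 7, 3, 2, 8, 6, 2, 3, 6]
Step 2: Midrank |d_i| (ties get averaged ranks).
ranks: |3|->4, |7|->8, |3|->4, |2|->1.5, |8|->9, |6|->6.5, |2|->1.5, |3|->4, |6|->6.5
Step 3: Attach original signs; sum ranks with positive sign and with negative sign.
W+ = 4 + 4 + 1.5 + 9 + 6.5 + 4 = 29
W- = 8 + 1.5 + 6.5 = 16
(Check: W+ + W- = 45 should equal n(n+1)/2 = 45.)
Step 4: Test statistic W = min(W+, W-) = 16.
Step 5: Ties in |d|, so use the tie-corrected normal approximation.
        E[W] = n(n+1)/4 = 9*10/4 = 22.5.
        Tie groups: |d|=2 (t=2), |d|=3 (t=3), |d|=6 (t=2); sum(t^3 - t) = 36.
        Var[W] = n(n+1)(2n+1)/24 - sum(t^3-t)/48 = 1710/24 - 36/48 = 70.5.
        z = (W - E[W]) / sqrt(Var[W]) = (16 - 22.5) / 8.3964 = -0.7741.
        Two-sided p = 2*Phi(z) = 0.438849.
Step 6: alpha = 0.05. fail to reject H0.

W+ = 29, W- = 16, W = min = 16, p = 0.438849, fail to reject H0.


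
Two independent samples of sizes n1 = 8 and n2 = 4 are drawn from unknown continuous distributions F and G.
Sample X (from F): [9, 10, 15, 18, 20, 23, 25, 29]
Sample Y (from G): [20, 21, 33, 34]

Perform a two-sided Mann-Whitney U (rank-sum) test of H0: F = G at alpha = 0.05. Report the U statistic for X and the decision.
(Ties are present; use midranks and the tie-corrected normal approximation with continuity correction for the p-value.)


Step 1: Combine and sort all 12 observations; assign midranks.
sorted (value, group): (9,X), (10,X), (15,X), (18,X), (20,X), (20,Y), (21,Y), (23,X), (25,X), (29,X), (33,Y), (34,Y)
ranks: 9->1, 10->2, 15->3, 18->4, 20->5.5, 20->5.5, 21->7, 23->8, 25->9, 29->10, 33->11, 34->12
Step 2: Rank sum for X: R1 = 1 + 2 + 3 + 4 + 5.5 + 8 + 9 + 10 = 42.5.
Step 3: U_X = R1 - n1(n1+1)/2 = 42.5 - 8*9/2 = 42.5 - 36 = 6.5.
       U_Y = n1*n2 - U_X = 32 - 6.5 = 25.5.
Step 4: Ties are present, so use the tie-corrected normal approximation (with continuity correction) for the p-value.
Step 5: p-value = 0.125707; compare to alpha = 0.05. fail to reject H0.

U_X = 6.5, p = 0.125707, fail to reject H0 at alpha = 0.05.


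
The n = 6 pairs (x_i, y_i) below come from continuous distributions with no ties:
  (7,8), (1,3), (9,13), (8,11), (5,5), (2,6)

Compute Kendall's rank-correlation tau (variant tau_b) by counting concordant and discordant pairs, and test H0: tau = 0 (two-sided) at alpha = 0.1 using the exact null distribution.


Step 1: Enumerate the 15 unordered pairs (i,j) with i<j and classify each by sign(x_j-x_i) * sign(y_j-y_i).
  (1,2):dx=-6,dy=-5->C; (1,3):dx=+2,dy=+5->C; (1,4):dx=+1,dy=+3->C; (1,5):dx=-2,dy=-3->C
  (1,6):dx=-5,dy=-2->C; (2,3):dx=+8,dy=+10->C; (2,4):dx=+7,dy=+8->C; (2,5):dx=+4,dy=+2->C
  (2,6):dx=+1,dy=+3->C; (3,4):dx=-1,dy=-2->C; (3,5):dx=-4,dy=-8->C; (3,6):dx=-7,dy=-7->C
  (4,5):dx=-3,dy=-6->C; (4,6):dx=-6,dy=-5->C; (5,6):dx=-3,dy=+1->D
Step 2: C = 14, D = 1, total pairs = 15.
Step 3: tau = (C - D)/(n(n-1)/2) = (14 - 1)/15 = 0.866667.
Step 4: Exact two-sided p-value (enumerate n! = 720 permutations of y under H0): p = 0.016667.
Step 5: alpha = 0.1. reject H0.

tau_b = 0.8667 (C=14, D=1), p = 0.016667, reject H0.


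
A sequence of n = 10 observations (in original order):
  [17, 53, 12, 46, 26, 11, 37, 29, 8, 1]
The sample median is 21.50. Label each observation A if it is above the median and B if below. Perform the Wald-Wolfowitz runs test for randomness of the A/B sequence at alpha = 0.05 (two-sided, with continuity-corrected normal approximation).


Step 1: Compute median = 21.50; label A = above, B = below.
Labels in order: BABAABAABB  (n_A = 5, n_B = 5)
Step 2: Count runs R = 7.
Step 3: Under H0 (random ordering), E[R] = 2*n_A*n_B/(n_A+n_B) + 1 = 2*5*5/10 + 1 = 6.0000.
        Var[R] = 2*n_A*n_B*(2*n_A*n_B - n_A - n_B) / ((n_A+n_B)^2 * (n_A+n_B-1)) = 2000/900 = 2.2222.
        SD[R] = 1.4907.
Step 4: Continuity-corrected z = (R - 0.5 - E[R]) / SD[R] = (7 - 0.5 - 6.0000) / 1.4907 = 0.3354.
Step 5: Two-sided p-value via normal approximation = 2*(1 - Phi(|z|)) = 0.737316.
Step 6: alpha = 0.05. fail to reject H0.

R = 7, z = 0.3354, p = 0.737316, fail to reject H0.


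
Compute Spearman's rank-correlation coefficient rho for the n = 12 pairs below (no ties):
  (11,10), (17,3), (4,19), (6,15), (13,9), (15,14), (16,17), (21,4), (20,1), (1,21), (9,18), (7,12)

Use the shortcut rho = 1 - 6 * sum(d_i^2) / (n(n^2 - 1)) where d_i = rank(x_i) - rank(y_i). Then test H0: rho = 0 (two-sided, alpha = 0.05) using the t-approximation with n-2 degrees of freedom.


Step 1: Rank x and y separately (midranks; no ties here).
rank(x): 11->6, 17->10, 4->2, 6->3, 13->7, 15->8, 16->9, 21->12, 20->11, 1->1, 9->5, 7->4
rank(y): 10->5, 3->2, 19->11, 15->8, 9->4, 14->7, 17->9, 4->3, 1->1, 21->12, 18->10, 12->6
Step 2: d_i = R_x(i) - R_y(i); compute d_i^2.
  (6-5)^2=1, (10-2)^2=64, (2-11)^2=81, (3-8)^2=25, (7-4)^2=9, (8-7)^2=1, (9-9)^2=0, (12-3)^2=81, (11-1)^2=100, (1-12)^2=121, (5-10)^2=25, (4-6)^2=4
sum(d^2) = 512.
Step 3: rho = 1 - 6*512 / (12*(12^2 - 1)) = 1 - 3072/1716 = -0.790210.
Step 4: Under H0, t = rho * sqrt((n-2)/(1-rho^2)) = -4.0775 ~ t(10).
Step 5: Two-sided p-value from the t-distribution with 10 df = 0.002223.
Step 6: alpha = 0.05. reject H0.

rho = -0.7902, p = 0.002223, reject H0 at alpha = 0.05.


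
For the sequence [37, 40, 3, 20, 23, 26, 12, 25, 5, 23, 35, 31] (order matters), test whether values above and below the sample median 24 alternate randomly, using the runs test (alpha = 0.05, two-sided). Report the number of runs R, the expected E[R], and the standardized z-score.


Step 1: Compute median = 24; label A = above, B = below.
Labels in order: AABBBABABBAA  (n_A = 6, n_B = 6)
Step 2: Count runs R = 7.
Step 3: Under H0 (random ordering), E[R] = 2*n_A*n_B/(n_A+n_B) + 1 = 2*6*6/12 + 1 = 7.0000.
        Var[R] = 2*n_A*n_B*(2*n_A*n_B - n_A - n_B) / ((n_A+n_B)^2 * (n_A+n_B-1)) = 4320/1584 = 2.7273.
        SD[R] = 1.6514.
Step 4: R = E[R], so z = 0 with no continuity correction.
Step 5: Two-sided p-value via normal approximation = 2*(1 - Phi(|z|)) = 1.000000.
Step 6: alpha = 0.05. fail to reject H0.

R = 7, z = 0.0000, p = 1.000000, fail to reject H0.


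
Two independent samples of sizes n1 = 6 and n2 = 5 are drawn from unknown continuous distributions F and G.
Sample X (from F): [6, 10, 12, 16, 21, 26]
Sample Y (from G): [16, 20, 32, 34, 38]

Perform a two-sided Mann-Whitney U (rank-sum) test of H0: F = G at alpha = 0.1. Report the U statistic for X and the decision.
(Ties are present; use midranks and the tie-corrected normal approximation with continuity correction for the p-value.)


Step 1: Combine and sort all 11 observations; assign midranks.
sorted (value, group): (6,X), (10,X), (12,X), (16,X), (16,Y), (20,Y), (21,X), (26,X), (32,Y), (34,Y), (38,Y)
ranks: 6->1, 10->2, 12->3, 16->4.5, 16->4.5, 20->6, 21->7, 26->8, 32->9, 34->10, 38->11
Step 2: Rank sum for X: R1 = 1 + 2 + 3 + 4.5 + 7 + 8 = 25.5.
Step 3: U_X = R1 - n1(n1+1)/2 = 25.5 - 6*7/2 = 25.5 - 21 = 4.5.
       U_Y = n1*n2 - U_X = 30 - 4.5 = 25.5.
Step 4: Ties are present, so use the tie-corrected normal approximation (with continuity correction) for the p-value.
Step 5: p-value = 0.067264; compare to alpha = 0.1. reject H0.

U_X = 4.5, p = 0.067264, reject H0 at alpha = 0.1.


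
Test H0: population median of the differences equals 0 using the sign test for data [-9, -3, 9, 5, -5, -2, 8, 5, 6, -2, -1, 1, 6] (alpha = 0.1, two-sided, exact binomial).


Step 1: Discard zero differences. Original n = 13; n_eff = number of nonzero differences = 13.
Nonzero differences (with sign): -9, -3, +9, +5, -5, -2, +8, +5, +6, -2, -1, +1, +6
Step 2: Count signs: positive = 7, negative = 6.
Step 3: Under H0: P(positive) = 0.5, so the number of positives S ~ Bin(13, 0.5).
Step 4: Two-sided exact p-value = sum of Bin(13,0.5) probabilities at or below the observed probability = 1.000000.
Step 5: alpha = 0.1. fail to reject H0.

n_eff = 13, pos = 7, neg = 6, p = 1.000000, fail to reject H0.


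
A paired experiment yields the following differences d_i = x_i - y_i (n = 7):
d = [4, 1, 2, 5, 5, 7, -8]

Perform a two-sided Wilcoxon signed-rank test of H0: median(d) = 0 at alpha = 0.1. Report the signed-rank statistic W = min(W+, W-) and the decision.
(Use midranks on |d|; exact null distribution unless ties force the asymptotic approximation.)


Step 1: Drop any zero differences (none here) and take |d_i|.
|d| = [4, 1, 2, 5, 5, 7, 8]
Step 2: Midrank |d_i| (ties get averaged ranks).
ranks: |4|->3, |1|->1, |2|->2, |5|->4.5, |5|->4.5, |7|->6, |8|->7
Step 3: Attach original signs; sum ranks with positive sign and with negative sign.
W+ = 3 + 1 + 2 + 4.5 + 4.5 + 6 = 21
W- = 7 = 7
(Check: W+ + W- = 28 should equal n(n+1)/2 = 28.)
Step 4: Test statistic W = min(W+, W-) = 7.
Step 5: Ties in |d|, so use the tie-corrected normal approximation.
        E[W] = n(n+1)/4 = 7*8/4 = 14.
        Tie groups: |d|=5 (t=2); sum(t^3 - t) = 6.
        Var[W] = n(n+1)(2n+1)/24 - sum(t^3-t)/48 = 840/24 - 6/48 = 34.875.
        z = (W - E[W]) / sqrt(Var[W]) = (7 - 14) / 5.9055 = -1.1853.
        Two-sided p = 2*Phi(z) = 0.235885.
Step 6: alpha = 0.1. fail to reject H0.

W+ = 21, W- = 7, W = min = 7, p = 0.235885, fail to reject H0.


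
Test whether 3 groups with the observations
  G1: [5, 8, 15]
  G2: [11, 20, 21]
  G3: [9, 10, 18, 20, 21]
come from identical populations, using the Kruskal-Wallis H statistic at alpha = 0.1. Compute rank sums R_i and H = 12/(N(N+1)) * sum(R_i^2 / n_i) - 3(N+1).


Step 1: Combine all N = 11 observations and assign midranks.
sorted (value, group, rank): (5,G1,1), (8,G1,2), (9,G3,3), (10,G3,4), (11,G2,5), (15,G1,6), (18,G3,7), (20,G2,8.5), (20,G3,8.5), (21,G2,10.5), (21,G3,10.5)
Step 2: Sum ranks within each group.
R_1 = 9 (n_1 = 3)
R_2 = 24 (n_2 = 3)
R_3 = 33 (n_3 = 5)
Step 3: H = 12/(N(N+1)) * sum(R_i^2/n_i) - 3(N+1)
     = 12/(11*12) * (9^2/3 + 24^2/3 + 33^2/5) - 3*12
     = 0.090909 * 436.8 - 36
     = 3.709091.
Step 4: Ties present; correction factor C = 1 - 12/(11^3 - 11) = 0.990909. Corrected H = 3.709091 / 0.990909 = 3.743119.
Step 5: Under H0, H ~ chi^2(2); p-value = 0.153883.
Step 6: alpha = 0.1. fail to reject H0.

H = 3.7431, df = 2, p = 0.153883, fail to reject H0.


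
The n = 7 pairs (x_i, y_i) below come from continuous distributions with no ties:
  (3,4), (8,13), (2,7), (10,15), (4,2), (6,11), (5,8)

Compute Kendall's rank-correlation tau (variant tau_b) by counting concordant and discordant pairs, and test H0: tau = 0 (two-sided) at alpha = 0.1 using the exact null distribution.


Step 1: Enumerate the 21 unordered pairs (i,j) with i<j and classify each by sign(x_j-x_i) * sign(y_j-y_i).
  (1,2):dx=+5,dy=+9->C; (1,3):dx=-1,dy=+3->D; (1,4):dx=+7,dy=+11->C; (1,5):dx=+1,dy=-2->D
  (1,6):dx=+3,dy=+7->C; (1,7):dx=+2,dy=+4->C; (2,3):dx=-6,dy=-6->C; (2,4):dx=+2,dy=+2->C
  (2,5):dx=-4,dy=-11->C; (2,6):dx=-2,dy=-2->C; (2,7):dx=-3,dy=-5->C; (3,4):dx=+8,dy=+8->C
  (3,5):dx=+2,dy=-5->D; (3,6):dx=+4,dy=+4->C; (3,7):dx=+3,dy=+1->C; (4,5):dx=-6,dy=-13->C
  (4,6):dx=-4,dy=-4->C; (4,7):dx=-5,dy=-7->C; (5,6):dx=+2,dy=+9->C; (5,7):dx=+1,dy=+6->C
  (6,7):dx=-1,dy=-3->C
Step 2: C = 18, D = 3, total pairs = 21.
Step 3: tau = (C - D)/(n(n-1)/2) = (18 - 3)/21 = 0.714286.
Step 4: Exact two-sided p-value (enumerate n! = 5040 permutations of y under H0): p = 0.030159.
Step 5: alpha = 0.1. reject H0.

tau_b = 0.7143 (C=18, D=3), p = 0.030159, reject H0.


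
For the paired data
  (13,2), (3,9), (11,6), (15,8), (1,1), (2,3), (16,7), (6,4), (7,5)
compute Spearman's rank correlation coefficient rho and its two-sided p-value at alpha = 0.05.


Step 1: Rank x and y separately (midranks; no ties here).
rank(x): 13->7, 3->3, 11->6, 15->8, 1->1, 2->2, 16->9, 6->4, 7->5
rank(y): 2->2, 9->9, 6->6, 8->8, 1->1, 3->3, 7->7, 4->4, 5->5
Step 2: d_i = R_x(i) - R_y(i); compute d_i^2.
  (7-2)^2=25, (3-9)^2=36, (6-6)^2=0, (8-8)^2=0, (1-1)^2=0, (2-3)^2=1, (9-7)^2=4, (4-4)^2=0, (5-5)^2=0
sum(d^2) = 66.
Step 3: rho = 1 - 6*66 / (9*(9^2 - 1)) = 1 - 396/720 = 0.450000.
Step 4: Under H0, t = rho * sqrt((n-2)/(1-rho^2)) = 1.3332 ~ t(7).
Step 5: Two-sided p-value from the t-distribution with 7 df = 0.224216.
Step 6: alpha = 0.05. fail to reject H0.

rho = 0.4500, p = 0.224216, fail to reject H0 at alpha = 0.05.


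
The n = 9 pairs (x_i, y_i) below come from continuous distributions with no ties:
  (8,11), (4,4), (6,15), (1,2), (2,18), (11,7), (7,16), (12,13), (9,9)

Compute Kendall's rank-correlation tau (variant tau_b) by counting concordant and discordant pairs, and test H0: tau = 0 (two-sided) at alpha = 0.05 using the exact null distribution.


Step 1: Enumerate the 36 unordered pairs (i,j) with i<j and classify each by sign(x_j-x_i) * sign(y_j-y_i).
  (1,2):dx=-4,dy=-7->C; (1,3):dx=-2,dy=+4->D; (1,4):dx=-7,dy=-9->C; (1,5):dx=-6,dy=+7->D
  (1,6):dx=+3,dy=-4->D; (1,7):dx=-1,dy=+5->D; (1,8):dx=+4,dy=+2->C; (1,9):dx=+1,dy=-2->D
  (2,3):dx=+2,dy=+11->C; (2,4):dx=-3,dy=-2->C; (2,5):dx=-2,dy=+14->D; (2,6):dx=+7,dy=+3->C
  (2,7):dx=+3,dy=+12->C; (2,8):dx=+8,dy=+9->C; (2,9):dx=+5,dy=+5->C; (3,4):dx=-5,dy=-13->C
  (3,5):dx=-4,dy=+3->D; (3,6):dx=+5,dy=-8->D; (3,7):dx=+1,dy=+1->C; (3,8):dx=+6,dy=-2->D
  (3,9):dx=+3,dy=-6->D; (4,5):dx=+1,dy=+16->C; (4,6):dx=+10,dy=+5->C; (4,7):dx=+6,dy=+14->C
  (4,8):dx=+11,dy=+11->C; (4,9):dx=+8,dy=+7->C; (5,6):dx=+9,dy=-11->D; (5,7):dx=+5,dy=-2->D
  (5,8):dx=+10,dy=-5->D; (5,9):dx=+7,dy=-9->D; (6,7):dx=-4,dy=+9->D; (6,8):dx=+1,dy=+6->C
  (6,9):dx=-2,dy=+2->D; (7,8):dx=+5,dy=-3->D; (7,9):dx=+2,dy=-7->D; (8,9):dx=-3,dy=-4->C
Step 2: C = 18, D = 18, total pairs = 36.
Step 3: tau = (C - D)/(n(n-1)/2) = (18 - 18)/36 = 0.000000.
Step 4: Exact two-sided p-value (enumerate n! = 362880 permutations of y under H0): p = 1.000000.
Step 5: alpha = 0.05. fail to reject H0.

tau_b = 0.0000 (C=18, D=18), p = 1.000000, fail to reject H0.


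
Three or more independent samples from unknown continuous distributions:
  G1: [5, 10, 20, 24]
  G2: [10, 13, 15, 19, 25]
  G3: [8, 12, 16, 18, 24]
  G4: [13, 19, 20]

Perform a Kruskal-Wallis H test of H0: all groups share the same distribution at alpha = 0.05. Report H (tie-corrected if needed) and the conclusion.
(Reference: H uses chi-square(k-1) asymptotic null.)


Step 1: Combine all N = 17 observations and assign midranks.
sorted (value, group, rank): (5,G1,1), (8,G3,2), (10,G1,3.5), (10,G2,3.5), (12,G3,5), (13,G2,6.5), (13,G4,6.5), (15,G2,8), (16,G3,9), (18,G3,10), (19,G2,11.5), (19,G4,11.5), (20,G1,13.5), (20,G4,13.5), (24,G1,15.5), (24,G3,15.5), (25,G2,17)
Step 2: Sum ranks within each group.
R_1 = 33.5 (n_1 = 4)
R_2 = 46.5 (n_2 = 5)
R_3 = 41.5 (n_3 = 5)
R_4 = 31.5 (n_4 = 3)
Step 3: H = 12/(N(N+1)) * sum(R_i^2/n_i) - 3(N+1)
     = 12/(17*18) * (33.5^2/4 + 46.5^2/5 + 41.5^2/5 + 31.5^2/3) - 3*18
     = 0.039216 * 1388.21 - 54
     = 0.439706.
Step 4: Ties present; correction factor C = 1 - 30/(17^3 - 17) = 0.993873. Corrected H = 0.439706 / 0.993873 = 0.442417.
Step 5: Under H0, H ~ chi^2(3); p-value = 0.931347.
Step 6: alpha = 0.05. fail to reject H0.

H = 0.4424, df = 3, p = 0.931347, fail to reject H0.


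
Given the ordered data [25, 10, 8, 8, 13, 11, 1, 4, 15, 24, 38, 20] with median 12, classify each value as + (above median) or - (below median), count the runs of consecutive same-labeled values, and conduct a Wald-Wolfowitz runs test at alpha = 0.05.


Step 1: Compute median = 12; label A = above, B = below.
Labels in order: ABBBABBBAAAA  (n_A = 6, n_B = 6)
Step 2: Count runs R = 5.
Step 3: Under H0 (random ordering), E[R] = 2*n_A*n_B/(n_A+n_B) + 1 = 2*6*6/12 + 1 = 7.0000.
        Var[R] = 2*n_A*n_B*(2*n_A*n_B - n_A - n_B) / ((n_A+n_B)^2 * (n_A+n_B-1)) = 4320/1584 = 2.7273.
        SD[R] = 1.6514.
Step 4: Continuity-corrected z = (R + 0.5 - E[R]) / SD[R] = (5 + 0.5 - 7.0000) / 1.6514 = -0.9083.
Step 5: Two-sided p-value via normal approximation = 2*(1 - Phi(|z|)) = 0.363722.
Step 6: alpha = 0.05. fail to reject H0.

R = 5, z = -0.9083, p = 0.363722, fail to reject H0.


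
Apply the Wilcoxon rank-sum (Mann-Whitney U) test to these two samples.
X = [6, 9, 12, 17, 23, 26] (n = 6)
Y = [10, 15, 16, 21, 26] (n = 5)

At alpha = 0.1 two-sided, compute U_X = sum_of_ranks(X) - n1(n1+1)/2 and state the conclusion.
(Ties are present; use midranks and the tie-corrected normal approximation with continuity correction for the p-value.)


Step 1: Combine and sort all 11 observations; assign midranks.
sorted (value, group): (6,X), (9,X), (10,Y), (12,X), (15,Y), (16,Y), (17,X), (21,Y), (23,X), (26,X), (26,Y)
ranks: 6->1, 9->2, 10->3, 12->4, 15->5, 16->6, 17->7, 21->8, 23->9, 26->10.5, 26->10.5
Step 2: Rank sum for X: R1 = 1 + 2 + 4 + 7 + 9 + 10.5 = 33.5.
Step 3: U_X = R1 - n1(n1+1)/2 = 33.5 - 6*7/2 = 33.5 - 21 = 12.5.
       U_Y = n1*n2 - U_X = 30 - 12.5 = 17.5.
Step 4: Ties are present, so use the tie-corrected normal approximation (with continuity correction) for the p-value.
Step 5: p-value = 0.714379; compare to alpha = 0.1. fail to reject H0.

U_X = 12.5, p = 0.714379, fail to reject H0 at alpha = 0.1.


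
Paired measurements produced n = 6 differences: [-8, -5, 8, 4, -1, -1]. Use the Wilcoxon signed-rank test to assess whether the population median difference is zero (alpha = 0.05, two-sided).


Step 1: Drop any zero differences (none here) and take |d_i|.
|d| = [8, 5, 8, 4, 1, 1]
Step 2: Midrank |d_i| (ties get averaged ranks).
ranks: |8|->5.5, |5|->4, |8|->5.5, |4|->3, |1|->1.5, |1|->1.5
Step 3: Attach original signs; sum ranks with positive sign and with negative sign.
W+ = 5.5 + 3 = 8.5
W- = 5.5 + 4 + 1.5 + 1.5 = 12.5
(Check: W+ + W- = 21 should equal n(n+1)/2 = 21.)
Step 4: Test statistic W = min(W+, W-) = 8.5.
Step 5: Ties in |d|, so use the tie-corrected normal approximation.
        E[W] = n(n+1)/4 = 6*7/4 = 10.5.
        Tie groups: |d|=1 (t=2), |d|=8 (t=2); sum(t^3 - t) = 12.
        Var[W] = n(n+1)(2n+1)/24 - sum(t^3-t)/48 = 546/24 - 12/48 = 22.5.
        z = (W - E[W]) / sqrt(Var[W]) = (8.5 - 10.5) / 4.7434 = -0.4216.
        Two-sided p = 2*Phi(z) = 0.673290.
Step 6: alpha = 0.05. fail to reject H0.

W+ = 8.5, W- = 12.5, W = min = 8.5, p = 0.673290, fail to reject H0.


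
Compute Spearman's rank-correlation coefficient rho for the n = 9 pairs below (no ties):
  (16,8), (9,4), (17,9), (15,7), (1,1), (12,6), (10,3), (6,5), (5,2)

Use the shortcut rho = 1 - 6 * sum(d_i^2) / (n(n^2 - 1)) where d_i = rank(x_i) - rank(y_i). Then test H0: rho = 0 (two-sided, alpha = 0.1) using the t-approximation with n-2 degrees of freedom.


Step 1: Rank x and y separately (midranks; no ties here).
rank(x): 16->8, 9->4, 17->9, 15->7, 1->1, 12->6, 10->5, 6->3, 5->2
rank(y): 8->8, 4->4, 9->9, 7->7, 1->1, 6->6, 3->3, 5->5, 2->2
Step 2: d_i = R_x(i) - R_y(i); compute d_i^2.
  (8-8)^2=0, (4-4)^2=0, (9-9)^2=0, (7-7)^2=0, (1-1)^2=0, (6-6)^2=0, (5-3)^2=4, (3-5)^2=4, (2-2)^2=0
sum(d^2) = 8.
Step 3: rho = 1 - 6*8 / (9*(9^2 - 1)) = 1 - 48/720 = 0.933333.
Step 4: Under H0, t = rho * sqrt((n-2)/(1-rho^2)) = 6.8783 ~ t(7).
Step 5: Two-sided p-value from the t-distribution with 7 df = 0.000236.
Step 6: alpha = 0.1. reject H0.

rho = 0.9333, p = 0.000236, reject H0 at alpha = 0.1.


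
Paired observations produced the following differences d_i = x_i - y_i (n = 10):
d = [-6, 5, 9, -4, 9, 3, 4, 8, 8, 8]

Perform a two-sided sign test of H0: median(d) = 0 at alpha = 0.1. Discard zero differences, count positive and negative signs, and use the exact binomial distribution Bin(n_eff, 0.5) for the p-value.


Step 1: Discard zero differences. Original n = 10; n_eff = number of nonzero differences = 10.
Nonzero differences (with sign): -6, +5, +9, -4, +9, +3, +4, +8, +8, +8
Step 2: Count signs: positive = 8, negative = 2.
Step 3: Under H0: P(positive) = 0.5, so the number of positives S ~ Bin(10, 0.5).
Step 4: Two-sided exact p-value = sum of Bin(10,0.5) probabilities at or below the observed probability = 0.109375.
Step 5: alpha = 0.1. fail to reject H0.

n_eff = 10, pos = 8, neg = 2, p = 0.109375, fail to reject H0.


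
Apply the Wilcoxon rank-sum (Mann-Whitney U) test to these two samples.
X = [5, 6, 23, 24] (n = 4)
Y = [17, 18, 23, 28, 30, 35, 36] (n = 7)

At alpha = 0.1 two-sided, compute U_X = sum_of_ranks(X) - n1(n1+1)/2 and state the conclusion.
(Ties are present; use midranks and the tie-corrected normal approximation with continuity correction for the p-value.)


Step 1: Combine and sort all 11 observations; assign midranks.
sorted (value, group): (5,X), (6,X), (17,Y), (18,Y), (23,X), (23,Y), (24,X), (28,Y), (30,Y), (35,Y), (36,Y)
ranks: 5->1, 6->2, 17->3, 18->4, 23->5.5, 23->5.5, 24->7, 28->8, 30->9, 35->10, 36->11
Step 2: Rank sum for X: R1 = 1 + 2 + 5.5 + 7 = 15.5.
Step 3: U_X = R1 - n1(n1+1)/2 = 15.5 - 4*5/2 = 15.5 - 10 = 5.5.
       U_Y = n1*n2 - U_X = 28 - 5.5 = 22.5.
Step 4: Ties are present, so use the tie-corrected normal approximation (with continuity correction) for the p-value.
Step 5: p-value = 0.129695; compare to alpha = 0.1. fail to reject H0.

U_X = 5.5, p = 0.129695, fail to reject H0 at alpha = 0.1.


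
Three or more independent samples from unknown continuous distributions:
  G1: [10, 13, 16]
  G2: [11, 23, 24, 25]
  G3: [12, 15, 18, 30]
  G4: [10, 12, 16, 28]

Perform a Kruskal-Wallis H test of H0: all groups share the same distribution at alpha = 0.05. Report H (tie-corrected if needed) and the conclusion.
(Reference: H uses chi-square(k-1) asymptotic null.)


Step 1: Combine all N = 15 observations and assign midranks.
sorted (value, group, rank): (10,G1,1.5), (10,G4,1.5), (11,G2,3), (12,G3,4.5), (12,G4,4.5), (13,G1,6), (15,G3,7), (16,G1,8.5), (16,G4,8.5), (18,G3,10), (23,G2,11), (24,G2,12), (25,G2,13), (28,G4,14), (30,G3,15)
Step 2: Sum ranks within each group.
R_1 = 16 (n_1 = 3)
R_2 = 39 (n_2 = 4)
R_3 = 36.5 (n_3 = 4)
R_4 = 28.5 (n_4 = 4)
Step 3: H = 12/(N(N+1)) * sum(R_i^2/n_i) - 3(N+1)
     = 12/(15*16) * (16^2/3 + 39^2/4 + 36.5^2/4 + 28.5^2/4) - 3*16
     = 0.050000 * 1001.71 - 48
     = 2.085417.
Step 4: Ties present; correction factor C = 1 - 18/(15^3 - 15) = 0.994643. Corrected H = 2.085417 / 0.994643 = 2.096649.
Step 5: Under H0, H ~ chi^2(3); p-value = 0.552591.
Step 6: alpha = 0.05. fail to reject H0.

H = 2.0966, df = 3, p = 0.552591, fail to reject H0.


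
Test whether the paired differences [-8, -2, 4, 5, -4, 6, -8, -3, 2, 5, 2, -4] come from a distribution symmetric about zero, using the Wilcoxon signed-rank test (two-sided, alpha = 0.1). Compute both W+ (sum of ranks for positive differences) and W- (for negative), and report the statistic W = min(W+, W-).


Step 1: Drop any zero differences (none here) and take |d_i|.
|d| = [8, 2, 4, 5, 4, 6, 8, 3, 2, 5, 2, 4]
Step 2: Midrank |d_i| (ties get averaged ranks).
ranks: |8|->11.5, |2|->2, |4|->6, |5|->8.5, |4|->6, |6|->10, |8|->11.5, |3|->4, |2|->2, |5|->8.5, |2|->2, |4|->6
Step 3: Attach original signs; sum ranks with positive sign and with negative sign.
W+ = 6 + 8.5 + 10 + 2 + 8.5 + 2 = 37
W- = 11.5 + 2 + 6 + 11.5 + 4 + 6 = 41
(Check: W+ + W- = 78 should equal n(n+1)/2 = 78.)
Step 4: Test statistic W = min(W+, W-) = 37.
Step 5: Ties in |d|, so use the tie-corrected normal approximation.
        E[W] = n(n+1)/4 = 12*13/4 = 39.
        Tie groups: |d|=2 (t=3), |d|=4 (t=3), |d|=5 (t=2), |d|=8 (t=2); sum(t^3 - t) = 60.
        Var[W] = n(n+1)(2n+1)/24 - sum(t^3-t)/48 = 3900/24 - 60/48 = 161.25.
        z = (W - E[W]) / sqrt(Var[W]) = (37 - 39) / 12.6984 = -0.1575.
        Two-sided p = 2*Phi(z) = 0.874851.
Step 6: alpha = 0.1. fail to reject H0.

W+ = 37, W- = 41, W = min = 37, p = 0.874851, fail to reject H0.


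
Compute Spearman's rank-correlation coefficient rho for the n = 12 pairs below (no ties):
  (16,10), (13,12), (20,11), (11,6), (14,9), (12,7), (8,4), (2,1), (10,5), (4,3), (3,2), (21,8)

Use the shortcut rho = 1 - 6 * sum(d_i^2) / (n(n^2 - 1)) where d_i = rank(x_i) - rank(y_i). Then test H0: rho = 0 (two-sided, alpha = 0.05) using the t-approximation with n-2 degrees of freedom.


Step 1: Rank x and y separately (midranks; no ties here).
rank(x): 16->10, 13->8, 20->11, 11->6, 14->9, 12->7, 8->4, 2->1, 10->5, 4->3, 3->2, 21->12
rank(y): 10->10, 12->12, 11->11, 6->6, 9->9, 7->7, 4->4, 1->1, 5->5, 3->3, 2->2, 8->8
Step 2: d_i = R_x(i) - R_y(i); compute d_i^2.
  (10-10)^2=0, (8-12)^2=16, (11-11)^2=0, (6-6)^2=0, (9-9)^2=0, (7-7)^2=0, (4-4)^2=0, (1-1)^2=0, (5-5)^2=0, (3-3)^2=0, (2-2)^2=0, (12-8)^2=16
sum(d^2) = 32.
Step 3: rho = 1 - 6*32 / (12*(12^2 - 1)) = 1 - 192/1716 = 0.888112.
Step 4: Under H0, t = rho * sqrt((n-2)/(1-rho^2)) = 6.1103 ~ t(10).
Step 5: Two-sided p-value from the t-distribution with 10 df = 0.000114.
Step 6: alpha = 0.05. reject H0.

rho = 0.8881, p = 0.000114, reject H0 at alpha = 0.05.


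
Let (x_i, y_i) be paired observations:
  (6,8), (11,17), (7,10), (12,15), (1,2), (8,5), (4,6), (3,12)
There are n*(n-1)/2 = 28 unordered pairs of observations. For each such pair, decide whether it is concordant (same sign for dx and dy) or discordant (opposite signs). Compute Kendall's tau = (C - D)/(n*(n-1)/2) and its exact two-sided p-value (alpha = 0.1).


Step 1: Enumerate the 28 unordered pairs (i,j) with i<j and classify each by sign(x_j-x_i) * sign(y_j-y_i).
  (1,2):dx=+5,dy=+9->C; (1,3):dx=+1,dy=+2->C; (1,4):dx=+6,dy=+7->C; (1,5):dx=-5,dy=-6->C
  (1,6):dx=+2,dy=-3->D; (1,7):dx=-2,dy=-2->C; (1,8):dx=-3,dy=+4->D; (2,3):dx=-4,dy=-7->C
  (2,4):dx=+1,dy=-2->D; (2,5):dx=-10,dy=-15->C; (2,6):dx=-3,dy=-12->C; (2,7):dx=-7,dy=-11->C
  (2,8):dx=-8,dy=-5->C; (3,4):dx=+5,dy=+5->C; (3,5):dx=-6,dy=-8->C; (3,6):dx=+1,dy=-5->D
  (3,7):dx=-3,dy=-4->C; (3,8):dx=-4,dy=+2->D; (4,5):dx=-11,dy=-13->C; (4,6):dx=-4,dy=-10->C
  (4,7):dx=-8,dy=-9->C; (4,8):dx=-9,dy=-3->C; (5,6):dx=+7,dy=+3->C; (5,7):dx=+3,dy=+4->C
  (5,8):dx=+2,dy=+10->C; (6,7):dx=-4,dy=+1->D; (6,8):dx=-5,dy=+7->D; (7,8):dx=-1,dy=+6->D
Step 2: C = 20, D = 8, total pairs = 28.
Step 3: tau = (C - D)/(n(n-1)/2) = (20 - 8)/28 = 0.428571.
Step 4: Exact two-sided p-value (enumerate n! = 40320 permutations of y under H0): p = 0.178869.
Step 5: alpha = 0.1. fail to reject H0.

tau_b = 0.4286 (C=20, D=8), p = 0.178869, fail to reject H0.


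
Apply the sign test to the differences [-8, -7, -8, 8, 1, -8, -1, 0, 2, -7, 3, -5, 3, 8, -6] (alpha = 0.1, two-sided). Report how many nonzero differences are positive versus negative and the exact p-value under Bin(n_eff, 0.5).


Step 1: Discard zero differences. Original n = 15; n_eff = number of nonzero differences = 14.
Nonzero differences (with sign): -8, -7, -8, +8, +1, -8, -1, +2, -7, +3, -5, +3, +8, -6
Step 2: Count signs: positive = 6, negative = 8.
Step 3: Under H0: P(positive) = 0.5, so the number of positives S ~ Bin(14, 0.5).
Step 4: Two-sided exact p-value = sum of Bin(14,0.5) probabilities at or below the observed probability = 0.790527.
Step 5: alpha = 0.1. fail to reject H0.

n_eff = 14, pos = 6, neg = 8, p = 0.790527, fail to reject H0.


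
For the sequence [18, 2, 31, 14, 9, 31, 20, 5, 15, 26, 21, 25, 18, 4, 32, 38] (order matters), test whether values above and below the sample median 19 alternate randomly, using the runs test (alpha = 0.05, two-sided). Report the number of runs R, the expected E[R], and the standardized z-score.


Step 1: Compute median = 19; label A = above, B = below.
Labels in order: BBABBAABBAAABBAA  (n_A = 8, n_B = 8)
Step 2: Count runs R = 8.
Step 3: Under H0 (random ordering), E[R] = 2*n_A*n_B/(n_A+n_B) + 1 = 2*8*8/16 + 1 = 9.0000.
        Var[R] = 2*n_A*n_B*(2*n_A*n_B - n_A - n_B) / ((n_A+n_B)^2 * (n_A+n_B-1)) = 14336/3840 = 3.7333.
        SD[R] = 1.9322.
Step 4: Continuity-corrected z = (R + 0.5 - E[R]) / SD[R] = (8 + 0.5 - 9.0000) / 1.9322 = -0.2588.
Step 5: Two-sided p-value via normal approximation = 2*(1 - Phi(|z|)) = 0.795809.
Step 6: alpha = 0.05. fail to reject H0.

R = 8, z = -0.2588, p = 0.795809, fail to reject H0.


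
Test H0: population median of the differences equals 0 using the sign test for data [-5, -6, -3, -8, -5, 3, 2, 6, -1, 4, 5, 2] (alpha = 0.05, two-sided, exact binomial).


Step 1: Discard zero differences. Original n = 12; n_eff = number of nonzero differences = 12.
Nonzero differences (with sign): -5, -6, -3, -8, -5, +3, +2, +6, -1, +4, +5, +2
Step 2: Count signs: positive = 6, negative = 6.
Step 3: Under H0: P(positive) = 0.5, so the number of positives S ~ Bin(12, 0.5).
Step 4: Two-sided exact p-value = sum of Bin(12,0.5) probabilities at or below the observed probability = 1.000000.
Step 5: alpha = 0.05. fail to reject H0.

n_eff = 12, pos = 6, neg = 6, p = 1.000000, fail to reject H0.


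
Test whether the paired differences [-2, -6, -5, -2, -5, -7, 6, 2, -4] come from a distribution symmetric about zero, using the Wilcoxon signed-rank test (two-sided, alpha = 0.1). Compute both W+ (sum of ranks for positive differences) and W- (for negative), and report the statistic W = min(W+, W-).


Step 1: Drop any zero differences (none here) and take |d_i|.
|d| = [2, 6, 5, 2, 5, 7, 6, 2, 4]
Step 2: Midrank |d_i| (ties get averaged ranks).
ranks: |2|->2, |6|->7.5, |5|->5.5, |2|->2, |5|->5.5, |7|->9, |6|->7.5, |2|->2, |4|->4
Step 3: Attach original signs; sum ranks with positive sign and with negative sign.
W+ = 7.5 + 2 = 9.5
W- = 2 + 7.5 + 5.5 + 2 + 5.5 + 9 + 4 = 35.5
(Check: W+ + W- = 45 should equal n(n+1)/2 = 45.)
Step 4: Test statistic W = min(W+, W-) = 9.5.
Step 5: Ties in |d|, so use the tie-corrected normal approximation.
        E[W] = n(n+1)/4 = 9*10/4 = 22.5.
        Tie groups: |d|=2 (t=3), |d|=5 (t=2), |d|=6 (t=2); sum(t^3 - t) = 36.
        Var[W] = n(n+1)(2n+1)/24 - sum(t^3-t)/48 = 1710/24 - 36/48 = 70.5.
        z = (W - E[W]) / sqrt(Var[W]) = (9.5 - 22.5) / 8.3964 = -1.5483.
        Two-sided p = 2*Phi(z) = 0.121556.
Step 6: alpha = 0.1. fail to reject H0.

W+ = 9.5, W- = 35.5, W = min = 9.5, p = 0.121556, fail to reject H0.


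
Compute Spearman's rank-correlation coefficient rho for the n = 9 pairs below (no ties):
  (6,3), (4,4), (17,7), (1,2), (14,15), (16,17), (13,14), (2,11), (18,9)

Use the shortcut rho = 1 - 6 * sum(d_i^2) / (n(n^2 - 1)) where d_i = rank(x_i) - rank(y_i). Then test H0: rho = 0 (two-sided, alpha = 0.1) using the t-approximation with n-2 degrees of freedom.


Step 1: Rank x and y separately (midranks; no ties here).
rank(x): 6->4, 4->3, 17->8, 1->1, 14->6, 16->7, 13->5, 2->2, 18->9
rank(y): 3->2, 4->3, 7->4, 2->1, 15->8, 17->9, 14->7, 11->6, 9->5
Step 2: d_i = R_x(i) - R_y(i); compute d_i^2.
  (4-2)^2=4, (3-3)^2=0, (8-4)^2=16, (1-1)^2=0, (6-8)^2=4, (7-9)^2=4, (5-7)^2=4, (2-6)^2=16, (9-5)^2=16
sum(d^2) = 64.
Step 3: rho = 1 - 6*64 / (9*(9^2 - 1)) = 1 - 384/720 = 0.466667.
Step 4: Under H0, t = rho * sqrt((n-2)/(1-rho^2)) = 1.3960 ~ t(7).
Step 5: Two-sided p-value from the t-distribution with 7 df = 0.205386.
Step 6: alpha = 0.1. fail to reject H0.

rho = 0.4667, p = 0.205386, fail to reject H0 at alpha = 0.1.


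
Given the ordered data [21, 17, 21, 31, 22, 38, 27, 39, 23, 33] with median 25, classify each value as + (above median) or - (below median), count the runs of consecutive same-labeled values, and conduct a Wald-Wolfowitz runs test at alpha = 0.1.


Step 1: Compute median = 25; label A = above, B = below.
Labels in order: BBBABAAABA  (n_A = 5, n_B = 5)
Step 2: Count runs R = 6.
Step 3: Under H0 (random ordering), E[R] = 2*n_A*n_B/(n_A+n_B) + 1 = 2*5*5/10 + 1 = 6.0000.
        Var[R] = 2*n_A*n_B*(2*n_A*n_B - n_A - n_B) / ((n_A+n_B)^2 * (n_A+n_B-1)) = 2000/900 = 2.2222.
        SD[R] = 1.4907.
Step 4: R = E[R], so z = 0 with no continuity correction.
Step 5: Two-sided p-value via normal approximation = 2*(1 - Phi(|z|)) = 1.000000.
Step 6: alpha = 0.1. fail to reject H0.

R = 6, z = 0.0000, p = 1.000000, fail to reject H0.


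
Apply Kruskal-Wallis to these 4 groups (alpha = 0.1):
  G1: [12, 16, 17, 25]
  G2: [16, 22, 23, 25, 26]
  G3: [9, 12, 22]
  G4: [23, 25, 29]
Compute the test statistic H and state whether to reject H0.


Step 1: Combine all N = 15 observations and assign midranks.
sorted (value, group, rank): (9,G3,1), (12,G1,2.5), (12,G3,2.5), (16,G1,4.5), (16,G2,4.5), (17,G1,6), (22,G2,7.5), (22,G3,7.5), (23,G2,9.5), (23,G4,9.5), (25,G1,12), (25,G2,12), (25,G4,12), (26,G2,14), (29,G4,15)
Step 2: Sum ranks within each group.
R_1 = 25 (n_1 = 4)
R_2 = 47.5 (n_2 = 5)
R_3 = 11 (n_3 = 3)
R_4 = 36.5 (n_4 = 3)
Step 3: H = 12/(N(N+1)) * sum(R_i^2/n_i) - 3(N+1)
     = 12/(15*16) * (25^2/4 + 47.5^2/5 + 11^2/3 + 36.5^2/3) - 3*16
     = 0.050000 * 1091.92 - 48
     = 6.595833.
Step 4: Ties present; correction factor C = 1 - 48/(15^3 - 15) = 0.985714. Corrected H = 6.595833 / 0.985714 = 6.691425.
Step 5: Under H0, H ~ chi^2(3); p-value = 0.082411.
Step 6: alpha = 0.1. reject H0.

H = 6.6914, df = 3, p = 0.082411, reject H0.


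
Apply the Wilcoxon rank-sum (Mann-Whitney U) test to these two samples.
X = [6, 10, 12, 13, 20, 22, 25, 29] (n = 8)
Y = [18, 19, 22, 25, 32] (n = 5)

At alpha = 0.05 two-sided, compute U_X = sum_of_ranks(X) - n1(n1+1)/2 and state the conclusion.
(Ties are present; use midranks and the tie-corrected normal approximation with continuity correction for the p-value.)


Step 1: Combine and sort all 13 observations; assign midranks.
sorted (value, group): (6,X), (10,X), (12,X), (13,X), (18,Y), (19,Y), (20,X), (22,X), (22,Y), (25,X), (25,Y), (29,X), (32,Y)
ranks: 6->1, 10->2, 12->3, 13->4, 18->5, 19->6, 20->7, 22->8.5, 22->8.5, 25->10.5, 25->10.5, 29->12, 32->13
Step 2: Rank sum for X: R1 = 1 + 2 + 3 + 4 + 7 + 8.5 + 10.5 + 12 = 48.
Step 3: U_X = R1 - n1(n1+1)/2 = 48 - 8*9/2 = 48 - 36 = 12.
       U_Y = n1*n2 - U_X = 40 - 12 = 28.
Step 4: Ties are present, so use the tie-corrected normal approximation (with continuity correction) for the p-value.
Step 5: p-value = 0.270933; compare to alpha = 0.05. fail to reject H0.

U_X = 12, p = 0.270933, fail to reject H0 at alpha = 0.05.


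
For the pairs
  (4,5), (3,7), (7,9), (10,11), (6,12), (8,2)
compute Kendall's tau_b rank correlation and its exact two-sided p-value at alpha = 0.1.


Step 1: Enumerate the 15 unordered pairs (i,j) with i<j and classify each by sign(x_j-x_i) * sign(y_j-y_i).
  (1,2):dx=-1,dy=+2->D; (1,3):dx=+3,dy=+4->C; (1,4):dx=+6,dy=+6->C; (1,5):dx=+2,dy=+7->C
  (1,6):dx=+4,dy=-3->D; (2,3):dx=+4,dy=+2->C; (2,4):dx=+7,dy=+4->C; (2,5):dx=+3,dy=+5->C
  (2,6):dx=+5,dy=-5->D; (3,4):dx=+3,dy=+2->C; (3,5):dx=-1,dy=+3->D; (3,6):dx=+1,dy=-7->D
  (4,5):dx=-4,dy=+1->D; (4,6):dx=-2,dy=-9->C; (5,6):dx=+2,dy=-10->D
Step 2: C = 8, D = 7, total pairs = 15.
Step 3: tau = (C - D)/(n(n-1)/2) = (8 - 7)/15 = 0.066667.
Step 4: Exact two-sided p-value (enumerate n! = 720 permutations of y under H0): p = 1.000000.
Step 5: alpha = 0.1. fail to reject H0.

tau_b = 0.0667 (C=8, D=7), p = 1.000000, fail to reject H0.
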